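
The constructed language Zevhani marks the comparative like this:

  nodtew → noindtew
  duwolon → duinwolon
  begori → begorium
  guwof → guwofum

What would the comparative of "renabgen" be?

"renabgen" ends in -n. The one such stem in the data (duwolon → duinwolon) inserts -in- after the first vowel (as does nodtew), so the same rule applies.
The other pattern: stems ending in -f or -i add -um.
So renabgen → reinnabgen.

reinnabgen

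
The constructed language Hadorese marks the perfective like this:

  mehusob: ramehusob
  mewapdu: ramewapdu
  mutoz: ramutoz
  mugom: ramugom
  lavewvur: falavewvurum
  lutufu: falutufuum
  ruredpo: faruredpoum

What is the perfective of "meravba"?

rameravba

mewapdu and lutufu both end in -u yet inflect differently (ramewapdu, falutufuum), so the final letter is not what conditions the rule; the first letter is.
"meravba" begins with m-. The stems beginning with m- (mehusob → ramehusob, mewapdu → ramewapdu, mutoz → ramutoz) add the prefix ra-.
The other pattern: stems beginning with l- or r- add fa- … -um around the stem.
So meravba → rameravba.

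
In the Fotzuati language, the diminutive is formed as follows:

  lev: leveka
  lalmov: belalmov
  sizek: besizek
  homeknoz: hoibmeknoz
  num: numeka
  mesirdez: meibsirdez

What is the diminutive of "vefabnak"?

lev and lalmov both end in -v yet inflect differently (leveka, belalmov), so the final letter is not what conditions the rule; the number of vowels is.
"vefabnak" has 3 vowels. The stems with 3 vowels (homeknoz → hoibmeknoz, mesirdez → meibsirdez) insert -ib- after the first vowel.
The other patterns: stems with 1 vowel add -eka; stems with 2 vowels add the prefix be-.
So vefabnak → veibfabnak.

veibfabnak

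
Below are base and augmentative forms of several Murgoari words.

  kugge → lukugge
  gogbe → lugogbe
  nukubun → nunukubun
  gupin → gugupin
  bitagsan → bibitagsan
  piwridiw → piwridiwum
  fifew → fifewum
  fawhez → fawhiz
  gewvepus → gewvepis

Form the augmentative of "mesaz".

gupin and piwridiw both have last vowel 'i' yet inflect differently (gugupin, piwridiwum), so the last vowel is not what conditions the rule; the final letter is.
"mesaz" ends in -z. The one such stem in the data (fawhez → fawhiz) changes the last vowel to 'i' (as does gewvepus), so the same rule applies.
So mesaz → mesiz.

mesiz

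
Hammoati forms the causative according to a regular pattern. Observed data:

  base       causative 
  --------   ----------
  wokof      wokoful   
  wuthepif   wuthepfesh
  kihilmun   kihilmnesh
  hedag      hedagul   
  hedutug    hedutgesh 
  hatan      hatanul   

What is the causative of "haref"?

hareful

hedutug and hedag both end in -g yet inflect differently (hedutgesh, hedagul), so the final letter is not what conditions the rule; the number of vowels is.
"haref" has 2 vowels. The stems with 2 vowels (hedag → hedagul, hatan → hatanul, wokof → wokoful) add -ul.
So haref → hareful.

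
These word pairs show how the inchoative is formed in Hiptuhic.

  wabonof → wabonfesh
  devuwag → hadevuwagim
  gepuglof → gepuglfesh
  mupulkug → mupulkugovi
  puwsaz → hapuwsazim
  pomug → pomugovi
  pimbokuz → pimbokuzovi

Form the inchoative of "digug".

puwsaz and pimbokuz both end in -z yet inflect differently (hapuwsazim, pimbokuzovi), so the final letter is not what conditions the rule; the last vowel is.
"digug" has last vowel 'u'. The stems whose last vowel is 'u' (pimbokuz → pimbokuzovi, mupulkug → mupulkugovi, pomug → pomugovi) add -ovi.
So digug → digugovi.

digugovi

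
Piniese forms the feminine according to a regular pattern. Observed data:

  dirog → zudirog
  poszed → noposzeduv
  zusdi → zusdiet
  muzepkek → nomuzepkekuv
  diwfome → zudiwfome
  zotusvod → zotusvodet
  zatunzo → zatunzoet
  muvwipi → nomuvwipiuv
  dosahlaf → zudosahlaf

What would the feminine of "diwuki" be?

zudiwuki

"diwuki" begins with d-. The stems beginning with d- (dosahlaf → zudosahlaf, diwfome → zudiwfome, dirog → zudirog) add the prefix zu-.
The other patterns: stems beginning with z- add -et; stems beginning with m- or p- add no- … -uv around the stem.
So diwuki → zudiwuki.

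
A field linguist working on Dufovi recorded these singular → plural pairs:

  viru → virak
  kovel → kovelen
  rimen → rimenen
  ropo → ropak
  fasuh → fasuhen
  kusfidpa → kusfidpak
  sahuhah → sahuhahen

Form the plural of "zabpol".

"zabpol" ends in a consonant. The stems ending in a consonant (fasuh → fasuhen, rimen → rimenen, kovel → kovelen) add -en.
So zabpol → zabpolen.

zabpolen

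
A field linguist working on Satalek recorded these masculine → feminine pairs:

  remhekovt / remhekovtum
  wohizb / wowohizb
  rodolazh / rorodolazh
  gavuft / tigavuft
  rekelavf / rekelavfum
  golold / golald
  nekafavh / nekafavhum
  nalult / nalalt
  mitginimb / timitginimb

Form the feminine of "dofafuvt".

nalult and remhekovt both end in -t yet inflect differently (nalalt, remhekovtum), so the final letter is not what conditions the rule; the second-to-last letter is.
"dofafuvt" has second-to-last letter 'v'. The stems whose second-to-last letter is 'v' (remhekovt → remhekovtum, nekafavh → nekafavhum, rekelavf → rekelavfum) add -um.
The other patterns: stems whose second-to-last letter is 'l' change the last vowel to 'a'; stems whose second-to-last letter is 'z' repeat the first consonant+vowel as a prefix; stems whose second-to-last letter is 'f' or 'm' add the prefix ti-.
So dofafuvt → dofafuvtum.

dofafuvtum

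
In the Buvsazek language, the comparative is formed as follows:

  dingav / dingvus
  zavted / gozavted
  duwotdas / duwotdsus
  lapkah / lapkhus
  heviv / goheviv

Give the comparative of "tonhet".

"tonhet" has last vowel 'e'. The one such stem in the data (zavted → gozavted) adds the prefix go-, so the same rule applies.
The other pattern: stems whose last vowel is 'a' delete the last vowel and add -us.
So tonhet → gotonhet.

gotonhet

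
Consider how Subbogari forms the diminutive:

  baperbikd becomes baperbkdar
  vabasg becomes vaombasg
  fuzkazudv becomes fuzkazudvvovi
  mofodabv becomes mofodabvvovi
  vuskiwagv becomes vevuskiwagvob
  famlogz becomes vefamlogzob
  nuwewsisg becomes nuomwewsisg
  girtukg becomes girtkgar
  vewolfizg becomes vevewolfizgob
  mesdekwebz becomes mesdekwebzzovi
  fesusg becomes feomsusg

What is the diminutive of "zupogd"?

vezupogdob

vabasg and girtukg both end in -g yet inflect differently (vaombasg, girtkgar), so the final letter is not what conditions the rule; the second-to-last letter is.
"zupogd" has second-to-last letter 'g'. The stems whose second-to-last letter is 'g' (vuskiwagv → vevuskiwagvob, famlogz → vefamlogzob) add ve- … -ob around the stem.
The other patterns: stems whose second-to-last letter is 's' insert -om- after the first vowel; stems whose second-to-last letter is 'b' or 'd' double the final consonant and add -ovi; stems whose second-to-last letter is 'k' delete the last vowel and add -ar.
So zupogd → vezupogdob.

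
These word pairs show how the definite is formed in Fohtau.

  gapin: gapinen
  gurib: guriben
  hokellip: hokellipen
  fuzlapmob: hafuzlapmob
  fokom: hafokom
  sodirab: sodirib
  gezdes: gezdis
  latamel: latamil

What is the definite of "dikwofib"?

dikwofiben

gurib and fuzlapmob both end in -b yet inflect differently (guriben, hafuzlapmob), so the final letter is not what conditions the rule; the last vowel is.
"dikwofib" has last vowel 'i'. The stems whose last vowel is 'i' (gapin → gapinen, gurib → guriben, hokellip → hokellipen) add -en.
The other patterns: stems whose last vowel is 'o' add the prefix ha-; stems whose last vowel is 'a' or 'e' change the last vowel to 'i'.
So dikwofib → dikwofiben.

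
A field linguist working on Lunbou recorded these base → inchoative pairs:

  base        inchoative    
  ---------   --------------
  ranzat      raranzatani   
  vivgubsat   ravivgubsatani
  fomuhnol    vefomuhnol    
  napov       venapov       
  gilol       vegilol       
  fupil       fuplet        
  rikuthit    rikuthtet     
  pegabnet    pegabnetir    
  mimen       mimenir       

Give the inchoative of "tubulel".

tubulelir

fomuhnol and fupil both end in -l yet inflect differently (vefomuhnol, fuplet), so the final letter is not what conditions the rule; the last vowel is.
"tubulel" has last vowel 'e'. The stems whose last vowel is 'e' (pegabnet → pegabnetir, mimen → mimenir) add -ir.
So tubulel → tubulelir.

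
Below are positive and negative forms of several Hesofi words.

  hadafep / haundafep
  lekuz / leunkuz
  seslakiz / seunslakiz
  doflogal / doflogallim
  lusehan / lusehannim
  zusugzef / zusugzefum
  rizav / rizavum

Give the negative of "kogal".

hadafep and zusugzef both have last vowel 'e' yet inflect differently (haundafep, zusugzefum), so the last vowel is not what conditions the rule; the final letter is.
"kogal" ends in -l. The one such stem in the data (doflogal → doflogallim) doubles the final consonant and adds -im (as does lusehan), so the same rule applies.
So kogal → kogallim.

kogallim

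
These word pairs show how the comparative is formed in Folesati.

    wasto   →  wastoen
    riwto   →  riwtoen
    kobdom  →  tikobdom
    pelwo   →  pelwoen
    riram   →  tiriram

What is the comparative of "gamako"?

gamakoen

wasto and kobdom both have last vowel 'o' yet inflect differently (wastoen, tikobdom), so the last vowel is not what conditions the rule; the final letter is.
"gamako" ends in -o. The stems ending in -o (wasto → wastoen, riwto → riwtoen, pelwo → pelwoen) add -en.
So gamako → gamakoen.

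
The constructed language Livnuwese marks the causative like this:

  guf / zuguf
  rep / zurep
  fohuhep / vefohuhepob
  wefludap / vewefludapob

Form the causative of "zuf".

rep and fohuhep both end in -p yet inflect differently (zurep, vefohuhepob), so the final letter is not what conditions the rule; the number of vowels is.
"zuf" has 1 vowel. The stems with 1 vowel (guf → zuguf, rep → zurep) add the prefix zu-.
The other pattern: stems with 3 vowels add ve- … -ob around the stem.
So zuf → zuzuf.

zuzuf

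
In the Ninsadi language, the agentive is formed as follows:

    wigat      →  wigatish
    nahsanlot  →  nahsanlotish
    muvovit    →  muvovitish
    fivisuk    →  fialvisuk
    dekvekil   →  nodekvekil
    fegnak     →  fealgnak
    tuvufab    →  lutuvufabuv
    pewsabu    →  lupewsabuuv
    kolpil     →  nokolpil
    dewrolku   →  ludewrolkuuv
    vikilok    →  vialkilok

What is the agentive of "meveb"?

lumevebuv

muvovit and kolpil both have last vowel 'i' yet inflect differently (muvovitish, nokolpil), so the last vowel is not what conditions the rule; the final letter is.
"meveb" ends in -b. The one such stem in the data (tuvufab → lutuvufabuv) adds lu- … -uv around the stem, so the same rule applies.
The other patterns: stems ending in -t add -ish; stems ending in -l add the prefix no-; stems ending in -k insert -al- after the first vowel.
So meveb → lumevebuv.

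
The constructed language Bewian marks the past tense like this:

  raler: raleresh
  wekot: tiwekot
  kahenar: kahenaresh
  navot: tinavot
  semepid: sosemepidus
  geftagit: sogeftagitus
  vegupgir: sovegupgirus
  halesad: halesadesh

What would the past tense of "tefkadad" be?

geftagit and navot both end in -t yet inflect differently (sogeftagitus, tinavot), so the final letter is not what conditions the rule; the last vowel is.
"tefkadad" has last vowel 'a'. The stems whose last vowel is 'a' (kahenar → kahenaresh, halesad → halesadesh) add -esh.
The other patterns: stems whose last vowel is 'i' add so- … -us around the stem; stems whose last vowel is 'o' add the prefix ti-.
So tefkadad → tefkadadesh.

tefkadadesh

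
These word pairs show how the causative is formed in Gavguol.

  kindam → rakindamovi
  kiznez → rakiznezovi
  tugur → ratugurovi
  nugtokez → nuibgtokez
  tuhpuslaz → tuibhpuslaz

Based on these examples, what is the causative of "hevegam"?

heibvegam

kiznez and nugtokez both end in -z yet inflect differently (rakiznezovi, nuibgtokez), so the final letter is not what conditions the rule; the number of vowels is.
"hevegam" has 3 vowels. The stems with 3 vowels (nugtokez → nuibgtokez, tuhpuslaz → tuibhpuslaz) insert -ib- after the first vowel.
So hevegam → heibvegam.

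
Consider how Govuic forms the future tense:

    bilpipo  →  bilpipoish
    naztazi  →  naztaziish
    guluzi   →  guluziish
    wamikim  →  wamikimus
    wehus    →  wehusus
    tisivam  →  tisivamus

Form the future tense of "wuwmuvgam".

wuwmuvgamus

naztazi and wamikim both have last vowel 'i' yet inflect differently (naztaziish, wamikimus), so the last vowel is not what conditions the rule; whether the stem ends in a vowel or a consonant is.
"wuwmuvgam" ends in a consonant. The stems ending in a consonant (wamikim → wamikimus, wehus → wehusus, tisivam → tisivamus) add -us.
So wuwmuvgam → wuwmuvgamus.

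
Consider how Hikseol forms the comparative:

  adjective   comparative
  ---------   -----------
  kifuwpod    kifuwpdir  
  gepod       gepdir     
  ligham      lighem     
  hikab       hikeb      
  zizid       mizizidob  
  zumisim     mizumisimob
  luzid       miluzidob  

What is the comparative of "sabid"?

misabidob

"sabid" has last vowel 'i'. The stems whose last vowel is 'i' (zizid → mizizidob, zumisim → mizumisimob, luzid → miluzidob) add mi- … -ob around the stem.
The other patterns: stems whose last vowel is 'o' delete the last vowel and add -ir; stems whose last vowel is 'a' change the last vowel to 'e'.
So sabid → misabidob.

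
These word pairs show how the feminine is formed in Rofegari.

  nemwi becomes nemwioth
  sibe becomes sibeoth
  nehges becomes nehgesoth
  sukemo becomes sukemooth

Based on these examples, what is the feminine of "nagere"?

Every pair shown (nemwi → nemwioth, sibe → sibeoth, nehges → nehgesoth, …) follows the same rule: add -oth.
So nagere → nagereoth.

nagereoth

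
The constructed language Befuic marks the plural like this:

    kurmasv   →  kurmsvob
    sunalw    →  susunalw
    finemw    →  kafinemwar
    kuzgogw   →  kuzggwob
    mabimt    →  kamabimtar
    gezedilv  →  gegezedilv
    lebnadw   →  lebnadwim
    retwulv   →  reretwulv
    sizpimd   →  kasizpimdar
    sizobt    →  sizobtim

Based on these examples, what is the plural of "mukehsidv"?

mukehsidvim

finemw and sunalw both end in -w yet inflect differently (kafinemwar, susunalw), so the final letter is not what conditions the rule; the second-to-last letter is.
"mukehsidv" has second-to-last letter 'd'. The one such stem in the data (lebnadw → lebnadwim) adds -im, so the same rule applies.
So mukehsidv → mukehsidvim.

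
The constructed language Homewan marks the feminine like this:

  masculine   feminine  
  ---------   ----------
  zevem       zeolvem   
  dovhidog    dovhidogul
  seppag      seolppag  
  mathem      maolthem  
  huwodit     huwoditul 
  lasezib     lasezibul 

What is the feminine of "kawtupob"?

"kawtupob" has 3 vowels. The stems with 3 vowels (huwodit → huwoditul, dovhidog → dovhidogul, lasezib → lasezibul) add -ul.
The other pattern: stems with 2 vowels insert -ol- after the first vowel.
So kawtupob → kawtupobul.

kawtupobul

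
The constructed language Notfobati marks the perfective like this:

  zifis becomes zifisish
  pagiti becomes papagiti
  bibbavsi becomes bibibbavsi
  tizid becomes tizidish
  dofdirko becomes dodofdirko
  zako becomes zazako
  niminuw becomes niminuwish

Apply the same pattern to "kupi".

kukupi

tizid and bibbavsi both have last vowel 'i' yet inflect differently (tizidish, bibibbavsi), so the last vowel is not what conditions the rule; whether the stem ends in a vowel or a consonant is.
"kupi" ends in a vowel. The stems ending in a vowel (bibbavsi → bibibbavsi, pagiti → papagiti, dofdirko → dodofdirko) repeat the first consonant+vowel as a prefix.
The other pattern: stems ending in a consonant add -ish.
So kupi → kukupi.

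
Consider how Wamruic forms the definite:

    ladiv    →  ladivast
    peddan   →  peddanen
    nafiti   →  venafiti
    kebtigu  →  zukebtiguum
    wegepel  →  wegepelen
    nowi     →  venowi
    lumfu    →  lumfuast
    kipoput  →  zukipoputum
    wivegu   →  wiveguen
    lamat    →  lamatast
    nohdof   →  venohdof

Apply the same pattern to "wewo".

kipoput and lamat both end in -t yet inflect differently (zukipoputum, lamatast), so the final letter is not what conditions the rule; the first letter is.
"wewo" begins with w-. The stems beginning with w- (wivegu → wiveguen, wegepel → wegepelen) add -en.
The other patterns: stems beginning with k- add zu- … -um around the stem; stems beginning with n- add the prefix ve-; stems beginning with l- add -ast.
So wewo → wewoen.

wewoen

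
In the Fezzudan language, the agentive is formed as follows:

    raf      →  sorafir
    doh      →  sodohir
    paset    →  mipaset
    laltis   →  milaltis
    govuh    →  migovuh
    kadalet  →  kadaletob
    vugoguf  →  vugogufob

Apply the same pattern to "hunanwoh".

hunanwohob

"hunanwoh" has 3 vowels. The stems with 3 vowels (kadalet → kadaletob, vugoguf → vugogufob) add -ob.
So hunanwoh → hunanwohob.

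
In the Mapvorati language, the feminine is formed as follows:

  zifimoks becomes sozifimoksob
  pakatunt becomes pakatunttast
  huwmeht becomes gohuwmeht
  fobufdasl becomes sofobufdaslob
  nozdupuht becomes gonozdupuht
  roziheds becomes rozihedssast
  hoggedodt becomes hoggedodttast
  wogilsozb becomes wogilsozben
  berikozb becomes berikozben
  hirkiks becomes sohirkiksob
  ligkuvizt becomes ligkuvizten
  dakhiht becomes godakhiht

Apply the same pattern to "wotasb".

nozdupuht and hoggedodt both end in -t yet inflect differently (gonozdupuht, hoggedodttast), so the final letter is not what conditions the rule; the second-to-last letter is.
"wotasb" has second-to-last letter 's'. The one such stem in the data (fobufdasl → sofobufdaslob) adds so- … -ob around the stem, so the same rule applies.
The other patterns: stems whose second-to-last letter is 'h' add the prefix go-; stems whose second-to-last letter is 'd' or 'n' double the final consonant and add -ast; stems whose second-to-last letter is 'z' add -en.
So wotasb → sowotasbob.

sowotasbob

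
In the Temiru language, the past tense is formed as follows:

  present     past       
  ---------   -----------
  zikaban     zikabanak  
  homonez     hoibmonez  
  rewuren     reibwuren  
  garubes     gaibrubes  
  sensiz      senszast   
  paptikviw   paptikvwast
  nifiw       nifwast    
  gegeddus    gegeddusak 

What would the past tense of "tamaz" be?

"tamaz" has last vowel 'a'. The one such stem in the data (zikaban → zikabanak) adds -ak, so the same rule applies.
The other patterns: stems whose last vowel is 'e' insert -ib- after the first vowel; stems whose last vowel is 'i' delete the last vowel and add -ast.
So tamaz → tamazak.

tamazak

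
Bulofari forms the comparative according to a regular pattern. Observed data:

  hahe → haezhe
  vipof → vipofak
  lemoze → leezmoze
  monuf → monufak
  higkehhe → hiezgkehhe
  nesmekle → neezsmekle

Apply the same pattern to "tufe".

hahe and monuf both have 2 vowels yet inflect differently (haezhe, monufak), so the number of vowels is not what conditions the rule; the final letter is.
"tufe" ends in -e. The stems ending in -e (higkehhe → hiezgkehhe, nesmekle → neezsmekle, hahe → haezhe) insert -ez- after the first vowel.
So tufe → tuezfe.

tuezfe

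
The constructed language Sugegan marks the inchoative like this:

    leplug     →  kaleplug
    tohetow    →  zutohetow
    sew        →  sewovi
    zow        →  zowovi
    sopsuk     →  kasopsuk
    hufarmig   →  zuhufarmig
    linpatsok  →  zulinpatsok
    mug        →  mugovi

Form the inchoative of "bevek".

"bevek" has 2 vowels. The stems with 2 vowels (leplug → kaleplug, sopsuk → kasopsuk) add the prefix ka-.
So bevek → kabevek.

kabevek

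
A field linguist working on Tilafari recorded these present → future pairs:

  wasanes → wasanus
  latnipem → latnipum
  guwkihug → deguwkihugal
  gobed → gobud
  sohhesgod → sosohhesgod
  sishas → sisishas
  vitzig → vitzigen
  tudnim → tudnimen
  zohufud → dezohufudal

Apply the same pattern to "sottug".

desottugal

vitzig and guwkihug both end in -g yet inflect differently (vitzigen, deguwkihugal), so the final letter is not what conditions the rule; the last vowel is.
"sottug" has last vowel 'u'. The stems whose last vowel is 'u' (guwkihug → deguwkihugal, zohufud → dezohufudal) add de- … -al around the stem.
So sottug → desottugal.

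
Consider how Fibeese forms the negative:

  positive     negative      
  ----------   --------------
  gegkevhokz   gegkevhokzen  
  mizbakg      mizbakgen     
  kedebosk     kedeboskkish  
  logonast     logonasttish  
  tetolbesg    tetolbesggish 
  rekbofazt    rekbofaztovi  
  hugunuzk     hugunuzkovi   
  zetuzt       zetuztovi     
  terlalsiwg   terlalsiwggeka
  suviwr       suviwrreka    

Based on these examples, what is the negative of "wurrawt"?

mizbakg and tetolbesg both end in -g yet inflect differently (mizbakgen, tetolbesggish), so the final letter is not what conditions the rule; the second-to-last letter is.
"wurrawt" has second-to-last letter 'w'. The stems whose second-to-last letter is 'w' (terlalsiwg → terlalsiwggeka, suviwr → suviwrreka) double the final consonant and add -eka.
So wurrawt → wurrawtteka.

wurrawtteka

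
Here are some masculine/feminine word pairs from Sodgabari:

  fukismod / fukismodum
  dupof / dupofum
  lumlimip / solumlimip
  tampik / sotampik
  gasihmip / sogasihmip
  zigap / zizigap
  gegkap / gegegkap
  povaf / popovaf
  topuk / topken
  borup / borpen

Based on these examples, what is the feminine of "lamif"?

"lamif" has last vowel 'i'. The stems whose last vowel is 'i' (lumlimip → solumlimip, tampik → sotampik, gasihmip → sogasihmip) add the prefix so-.
The other patterns: stems whose last vowel is 'o' add -um; stems whose last vowel is 'a' repeat the first consonant+vowel as a prefix; stems whose last vowel is 'u' delete the last vowel and add -en.
So lamif → solamif.

solamif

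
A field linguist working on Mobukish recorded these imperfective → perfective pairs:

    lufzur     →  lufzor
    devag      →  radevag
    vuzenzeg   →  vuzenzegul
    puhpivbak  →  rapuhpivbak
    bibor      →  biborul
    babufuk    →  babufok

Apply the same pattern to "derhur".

puhpivbak and babufuk both end in -k yet inflect differently (rapuhpivbak, babufok), so the final letter is not what conditions the rule; the last vowel is.
"derhur" has last vowel 'u'. The stems whose last vowel is 'u' (lufzur → lufzor, babufuk → babufok) change the last vowel to 'o'.
The other patterns: stems whose last vowel is 'a' add the prefix ra-; stems whose last vowel is 'e' or 'o' add -ul.
So derhur → derhor.

derhor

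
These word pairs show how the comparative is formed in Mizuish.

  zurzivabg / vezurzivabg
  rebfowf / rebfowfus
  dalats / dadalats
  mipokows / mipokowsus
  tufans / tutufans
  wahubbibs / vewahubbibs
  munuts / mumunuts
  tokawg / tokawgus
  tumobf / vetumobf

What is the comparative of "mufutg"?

wahubbibs and mipokows both end in -s yet inflect differently (vewahubbibs, mipokowsus), so the final letter is not what conditions the rule; the second-to-last letter is.
"mufutg" has second-to-last letter 't'. The stems whose second-to-last letter is 't' (munuts → mumunuts, dalats → dadalats) repeat the first consonant+vowel as a prefix.
So mufutg → mumufutg.

mumufutg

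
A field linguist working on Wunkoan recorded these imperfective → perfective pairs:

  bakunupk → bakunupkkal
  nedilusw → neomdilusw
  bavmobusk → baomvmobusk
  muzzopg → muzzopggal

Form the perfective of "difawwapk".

difawwapkkal

bavmobusk and bakunupk both end in -k yet inflect differently (baomvmobusk, bakunupkkal), so the final letter is not what conditions the rule; the second-to-last letter is.
"difawwapk" has second-to-last letter 'p'. The stems whose second-to-last letter is 'p' (bakunupk → bakunupkkal, muzzopg → muzzopggal) double the final consonant and add -al.
The other pattern: stems whose second-to-last letter is 's' insert -om- after the first vowel.
So difawwapk → difawwapkkal.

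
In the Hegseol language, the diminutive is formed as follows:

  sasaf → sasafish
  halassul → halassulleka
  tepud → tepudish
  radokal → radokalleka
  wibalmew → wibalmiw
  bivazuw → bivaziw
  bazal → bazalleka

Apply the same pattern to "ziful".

"ziful" ends in -l. The stems ending in -l (halassul → halassulleka, radokal → radokalleka, bazal → bazalleka) double the final consonant and add -eka.
The other patterns: stems ending in -w change the last vowel to 'i'; stems ending in -d or -f add -ish.
So ziful → zifulleka.

zifulleka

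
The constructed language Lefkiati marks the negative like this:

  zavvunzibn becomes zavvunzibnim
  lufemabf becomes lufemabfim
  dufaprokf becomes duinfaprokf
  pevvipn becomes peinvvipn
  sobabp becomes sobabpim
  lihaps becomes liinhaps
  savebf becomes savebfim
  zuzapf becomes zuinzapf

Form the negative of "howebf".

lufemabf and zuzapf both end in -f yet inflect differently (lufemabfim, zuinzapf), so the final letter is not what conditions the rule; the second-to-last letter is.
"howebf" has second-to-last letter 'b'. The stems whose second-to-last letter is 'b' (sobabp → sobabpim, zavvunzibn → zavvunzibnim, lufemabf → lufemabfim) add -im.
So howebf → howebfim.

howebfim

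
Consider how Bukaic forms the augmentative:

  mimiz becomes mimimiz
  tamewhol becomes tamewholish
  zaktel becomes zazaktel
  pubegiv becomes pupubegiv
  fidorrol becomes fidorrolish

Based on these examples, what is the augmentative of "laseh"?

lalaseh

"laseh" has last vowel 'e'. The one such stem in the data (zaktel → zazaktel) repeats the first consonant+vowel as a prefix (as do pubegiv, mimiz), so the same rule applies.
So laseh → lalaseh.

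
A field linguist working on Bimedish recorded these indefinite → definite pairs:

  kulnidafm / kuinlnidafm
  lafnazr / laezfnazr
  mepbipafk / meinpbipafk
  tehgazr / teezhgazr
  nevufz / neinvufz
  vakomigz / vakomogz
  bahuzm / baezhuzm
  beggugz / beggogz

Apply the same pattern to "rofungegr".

rofungogr

kulnidafm and bahuzm both end in -m yet inflect differently (kuinlnidafm, baezhuzm), so the final letter is not what conditions the rule; the second-to-last letter is.
"rofungegr" has second-to-last letter 'g'. The stems whose second-to-last letter is 'g' (beggugz → beggogz, vakomigz → vakomogz) change the last vowel to 'o'.
The other patterns: stems whose second-to-last letter is 'f' insert -in- after the first vowel; stems whose second-to-last letter is 'z' insert -ez- after the first vowel.
So rofungegr → rofungogr.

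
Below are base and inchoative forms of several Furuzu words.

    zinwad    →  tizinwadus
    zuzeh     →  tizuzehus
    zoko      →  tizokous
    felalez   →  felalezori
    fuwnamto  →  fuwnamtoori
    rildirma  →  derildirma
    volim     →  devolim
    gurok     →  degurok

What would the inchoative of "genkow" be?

"genkow" begins with g-. The one such stem in the data (gurok → degurok) adds the prefix de-, so the same rule applies.
The other patterns: stems beginning with z- add ti- … -us around the stem; stems beginning with f- add -ori.
So genkow → degenkow.

degenkow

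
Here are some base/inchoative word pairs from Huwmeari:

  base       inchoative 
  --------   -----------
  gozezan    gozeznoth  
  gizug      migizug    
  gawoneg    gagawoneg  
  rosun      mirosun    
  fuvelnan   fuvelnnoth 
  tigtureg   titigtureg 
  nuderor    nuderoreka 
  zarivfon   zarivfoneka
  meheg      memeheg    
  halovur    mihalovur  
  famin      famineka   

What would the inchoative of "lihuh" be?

nuderor and halovur both end in -r yet inflect differently (nuderoreka, mihalovur), so the final letter is not what conditions the rule; the last vowel is.
"lihuh" has last vowel 'u'. The stems whose last vowel is 'u' (halovur → mihalovur, gizug → migizug, rosun → mirosun) add the prefix mi-.
So lihuh → milihuh.

milihuh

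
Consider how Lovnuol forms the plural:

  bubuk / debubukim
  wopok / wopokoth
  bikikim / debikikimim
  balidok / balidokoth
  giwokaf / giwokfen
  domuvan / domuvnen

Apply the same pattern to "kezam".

kezmen

wopok and bubuk both end in -k yet inflect differently (wopokoth, debubukim), so the final letter is not what conditions the rule; the last vowel is.
"kezam" has last vowel 'a'. The stems whose last vowel is 'a' (domuvan → domuvnen, giwokaf → giwokfen) delete the last vowel and add -en.
So kezam → kezmen.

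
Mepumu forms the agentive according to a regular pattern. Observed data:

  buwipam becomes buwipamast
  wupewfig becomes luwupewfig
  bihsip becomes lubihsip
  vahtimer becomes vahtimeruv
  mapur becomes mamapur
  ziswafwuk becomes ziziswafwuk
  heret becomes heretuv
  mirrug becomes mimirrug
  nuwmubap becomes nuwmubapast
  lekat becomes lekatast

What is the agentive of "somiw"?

lusomiw

"somiw" has last vowel 'i'. The stems whose last vowel is 'i' (bihsip → lubihsip, wupewfig → luwupewfig) add the prefix lu-.
The other patterns: stems whose last vowel is 'e' add -uv; stems whose last vowel is 'u' repeat the first consonant+vowel as a prefix; stems whose last vowel is 'a' add -ast.
So somiw → lusomiw.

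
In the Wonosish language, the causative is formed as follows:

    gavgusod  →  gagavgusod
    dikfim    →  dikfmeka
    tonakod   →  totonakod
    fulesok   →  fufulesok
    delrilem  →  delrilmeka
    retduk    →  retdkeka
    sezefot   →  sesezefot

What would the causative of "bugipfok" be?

bubugipfok

fulesok and retduk both end in -k yet inflect differently (fufulesok, retdkeka), so the final letter is not what conditions the rule; the last vowel is.
"bugipfok" has last vowel 'o'. The stems whose last vowel is 'o' (tonakod → totonakod, gavgusod → gagavgusod, sezefot → sesezefot) repeat the first consonant+vowel as a prefix.
The other pattern: stems whose last vowel is 'e', 'i' or 'u' delete the last vowel and add -eka.
So bugipfok → bubugipfok.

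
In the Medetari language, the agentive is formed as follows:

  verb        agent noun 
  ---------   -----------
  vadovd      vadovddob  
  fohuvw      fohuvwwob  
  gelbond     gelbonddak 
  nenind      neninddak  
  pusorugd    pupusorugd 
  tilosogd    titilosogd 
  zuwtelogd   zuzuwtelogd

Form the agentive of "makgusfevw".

makgusfevwwob

vadovd and gelbond both end in -d yet inflect differently (vadovddob, gelbonddak), so the final letter is not what conditions the rule; the second-to-last letter is.
"makgusfevw" has second-to-last letter 'v'. The stems whose second-to-last letter is 'v' (vadovd → vadovddob, fohuvw → fohuvwwob) double the final consonant and add -ob.
The other patterns: stems whose second-to-last letter is 'n' double the final consonant and add -ak; stems whose second-to-last letter is 'g' repeat the first consonant+vowel as a prefix.
So makgusfevw → makgusfevwwob.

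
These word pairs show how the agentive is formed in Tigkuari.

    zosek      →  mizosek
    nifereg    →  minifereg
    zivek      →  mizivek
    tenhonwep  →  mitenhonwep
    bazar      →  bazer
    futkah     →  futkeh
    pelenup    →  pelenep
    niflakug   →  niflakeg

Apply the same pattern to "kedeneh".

mikedeneh

tenhonwep and pelenup both end in -p yet inflect differently (mitenhonwep, pelenep), so the final letter is not what conditions the rule; the last vowel is.
"kedeneh" has last vowel 'e'. The stems whose last vowel is 'e' (zosek → mizosek, nifereg → minifereg, zivek → mizivek) add the prefix mi-.
The other pattern: stems whose last vowel is 'a' or 'u' change the last vowel to 'e'.
So kedeneh → mikedeneh.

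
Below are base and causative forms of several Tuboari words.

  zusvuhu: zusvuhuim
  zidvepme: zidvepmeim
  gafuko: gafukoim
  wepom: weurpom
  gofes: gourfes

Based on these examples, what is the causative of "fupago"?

fupagoim

gafuko and wepom both have last vowel 'o' yet inflect differently (gafukoim, weurpom), so the last vowel is not what conditions the rule; whether the stem ends in a vowel or a consonant is.
"fupago" ends in a vowel. The stems ending in a vowel (zusvuhu → zusvuhuim, zidvepme → zidvepmeim, gafuko → gafukoim) add -im.
The other pattern: stems ending in a consonant insert -ur- after the first vowel.
So fupago → fupagoim.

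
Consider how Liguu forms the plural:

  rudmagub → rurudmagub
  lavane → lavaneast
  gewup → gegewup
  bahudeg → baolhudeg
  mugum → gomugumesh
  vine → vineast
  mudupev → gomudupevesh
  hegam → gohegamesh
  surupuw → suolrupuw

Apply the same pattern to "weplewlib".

surupuw and gewup both have last vowel 'u' yet inflect differently (suolrupuw, gegewup), so the last vowel is not what conditions the rule; the final letter is.
"weplewlib" ends in -b. The one such stem in the data (rudmagub → rurudmagub) repeats the first consonant+vowel as a prefix (as does gewup), so the same rule applies.
The other patterns: stems ending in -g or -w insert -ol- after the first vowel; stems ending in -e add -ast; stems ending in -m or -v add go- … -esh around the stem.
So weplewlib → weweplewlib.

weweplewlib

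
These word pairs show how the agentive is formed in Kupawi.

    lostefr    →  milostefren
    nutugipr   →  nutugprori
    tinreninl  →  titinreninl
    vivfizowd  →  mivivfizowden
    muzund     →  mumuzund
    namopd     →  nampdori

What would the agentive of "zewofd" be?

mizewofden

"zewofd" has second-to-last letter 'f'. The one such stem in the data (lostefr → milostefren) adds mi- … -en around the stem, so the same rule applies.
So zewofd → mizewofden.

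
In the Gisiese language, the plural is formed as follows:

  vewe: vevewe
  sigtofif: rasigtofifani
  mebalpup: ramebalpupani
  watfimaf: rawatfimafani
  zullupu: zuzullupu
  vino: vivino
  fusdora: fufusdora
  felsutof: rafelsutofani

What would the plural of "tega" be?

zullupu and mebalpup both have last vowel 'u' yet inflect differently (zuzullupu, ramebalpupani), so the last vowel is not what conditions the rule; whether the stem ends in a vowel or a consonant is.
"tega" ends in a vowel. The stems ending in a vowel (zullupu → zuzullupu, vino → vivino, fusdora → fufusdora) repeat the first consonant+vowel as a prefix.
The other pattern: stems ending in a consonant add ra- … -ani around the stem.
So tega → tetega.

tetega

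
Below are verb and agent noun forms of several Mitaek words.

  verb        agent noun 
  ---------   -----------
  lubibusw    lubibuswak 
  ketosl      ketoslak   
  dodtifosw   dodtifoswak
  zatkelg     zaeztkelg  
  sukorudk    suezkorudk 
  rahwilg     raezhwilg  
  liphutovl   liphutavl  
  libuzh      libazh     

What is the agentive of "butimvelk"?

"butimvelk" has second-to-last letter 'l'. The stems whose second-to-last letter is 'l' (zatkelg → zaeztkelg, rahwilg → raezhwilg) insert -ez- after the first vowel.
The other patterns: stems whose second-to-last letter is 's' add -ak; stems whose second-to-last letter is 'v' or 'z' change the last vowel to 'a'.
So butimvelk → bueztimvelk.

bueztimvelk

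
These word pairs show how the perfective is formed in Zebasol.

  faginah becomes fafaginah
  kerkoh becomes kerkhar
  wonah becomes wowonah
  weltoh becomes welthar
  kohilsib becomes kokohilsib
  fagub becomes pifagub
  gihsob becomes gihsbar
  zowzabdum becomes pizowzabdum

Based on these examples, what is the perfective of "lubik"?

gihsob and fagub both end in -b yet inflect differently (gihsbar, pifagub), so the final letter is not what conditions the rule; the last vowel is.
"lubik" has last vowel 'i'. The one such stem in the data (kohilsib → kokohilsib) repeats the first consonant+vowel as a prefix (as do faginah, wonah), so the same rule applies.
The other patterns: stems whose last vowel is 'o' delete the last vowel and add -ar; stems whose last vowel is 'u' add the prefix pi-.
So lubik → lulubik.

lulubik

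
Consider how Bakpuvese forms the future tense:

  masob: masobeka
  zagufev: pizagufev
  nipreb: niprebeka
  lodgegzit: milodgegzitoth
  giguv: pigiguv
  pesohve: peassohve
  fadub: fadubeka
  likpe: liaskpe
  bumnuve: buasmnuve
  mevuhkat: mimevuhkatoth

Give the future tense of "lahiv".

nipreb and likpe both have last vowel 'e' yet inflect differently (niprebeka, liaskpe), so the last vowel is not what conditions the rule; the final letter is.
"lahiv" ends in -v. The stems ending in -v (zagufev → pizagufev, giguv → pigiguv) add the prefix pi-.
So lahiv → pilahiv.

pilahiv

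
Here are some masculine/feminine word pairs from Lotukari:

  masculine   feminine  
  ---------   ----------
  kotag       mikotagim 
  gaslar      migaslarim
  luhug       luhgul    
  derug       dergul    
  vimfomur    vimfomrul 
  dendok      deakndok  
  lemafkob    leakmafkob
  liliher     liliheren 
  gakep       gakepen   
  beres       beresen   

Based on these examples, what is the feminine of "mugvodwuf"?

mugvodwful

"mugvodwuf" has last vowel 'u'. The stems whose last vowel is 'u' (luhug → luhgul, derug → dergul, vimfomur → vimfomrul) delete the last vowel and add -ul.
So mugvodwuf → mugvodwful.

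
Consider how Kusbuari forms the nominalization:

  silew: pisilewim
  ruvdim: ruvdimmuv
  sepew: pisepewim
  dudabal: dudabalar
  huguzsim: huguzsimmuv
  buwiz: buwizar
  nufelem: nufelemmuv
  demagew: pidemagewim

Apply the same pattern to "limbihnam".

demagew and nufelem both have last vowel 'e' yet inflect differently (pidemagewim, nufelemmuv), so the last vowel is not what conditions the rule; the final letter is.
"limbihnam" ends in -m. The stems ending in -m (huguzsim → huguzsimmuv, nufelem → nufelemmuv, ruvdim → ruvdimmuv) double the final consonant and add -uv.
So limbihnam → limbihnammuv.

limbihnammuv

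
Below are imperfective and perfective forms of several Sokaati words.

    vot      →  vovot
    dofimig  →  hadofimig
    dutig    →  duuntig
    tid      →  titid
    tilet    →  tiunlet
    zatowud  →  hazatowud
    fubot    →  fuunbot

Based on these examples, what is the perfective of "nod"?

vot and fubot both end in -t yet inflect differently (vovot, fuunbot), so the final letter is not what conditions the rule; the number of vowels is.
"nod" has 1 vowel. The stems with 1 vowel (vot → vovot, tid → titid) repeat the first consonant+vowel as a prefix.
The other patterns: stems with 2 vowels insert -un- after the first vowel; stems with 3 vowels add the prefix ha-.
So nod → nonod.

nonod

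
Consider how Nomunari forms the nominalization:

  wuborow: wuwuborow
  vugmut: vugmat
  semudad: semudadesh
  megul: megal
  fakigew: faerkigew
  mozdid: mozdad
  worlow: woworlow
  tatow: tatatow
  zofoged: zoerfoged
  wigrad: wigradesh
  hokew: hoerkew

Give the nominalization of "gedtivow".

"gedtivow" has last vowel 'o'. The stems whose last vowel is 'o' (worlow → woworlow, tatow → tatatow, wuborow → wuwuborow) repeat the first consonant+vowel as a prefix.
So gedtivow → gegedtivow.

gegedtivow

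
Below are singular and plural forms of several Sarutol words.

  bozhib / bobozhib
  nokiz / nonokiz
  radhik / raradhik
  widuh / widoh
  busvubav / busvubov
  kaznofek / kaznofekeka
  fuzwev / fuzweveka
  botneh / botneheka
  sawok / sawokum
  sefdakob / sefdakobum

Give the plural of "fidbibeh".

"fidbibeh" has last vowel 'e'. The stems whose last vowel is 'e' (kaznofek → kaznofekeka, fuzwev → fuzweveka, botneh → botneheka) add -eka.
The other patterns: stems whose last vowel is 'i' repeat the first consonant+vowel as a prefix; stems whose last vowel is 'a' or 'u' change the last vowel to 'o'; stems whose last vowel is 'o' add -um.
So fidbibeh → fidbibeheka.

fidbibeheka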